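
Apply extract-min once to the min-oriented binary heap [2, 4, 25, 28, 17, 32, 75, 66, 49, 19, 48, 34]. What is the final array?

remove root 2; move last element 34 to root → [34, 4, 25, 28, 17, 32, 75, 66, 49, 19, 48]
34 vs smaller child 4 at index 1, swap → [4, 34, 25, 28, 17, 32, 75, 66, 49, 19, 48]
34 vs smaller child 17 at index 4, swap → [4, 17, 25, 28, 34, 32, 75, 66, 49, 19, 48]
34 vs smaller child 19 at index 9, swap → [4, 17, 25, 28, 19, 32, 75, 66, 49, 34, 48]

[4, 17, 25, 28, 19, 32, 75, 66, 49, 34, 48]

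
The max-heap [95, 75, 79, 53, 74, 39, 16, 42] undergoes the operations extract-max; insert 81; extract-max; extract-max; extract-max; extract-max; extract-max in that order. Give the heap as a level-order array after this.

[42, 39, 16]

extract-max → returns 95:
  remove root 95; move last element 42 to root → [42, 75, 79, 53, 74, 39, 16]
  42 vs larger child 79 at index 2, swap → [79, 75, 42, 53, 74, 39, 16]
insert 81:
  append 81 at index 7 → [79, 75, 42, 53, 74, 39, 16, 81]
  81 > parent 53 at index 3, swap → [79, 75, 42, 81, 74, 39, 16, 53]
  81 > parent 75 at index 1, swap → [79, 81, 42, 75, 74, 39, 16, 53]
  81 > parent 79 at index 0, swap → [81, 79, 42, 75, 74, 39, 16, 53]
extract-max → returns 81:
  remove root 81; move last element 53 to root → [53, 79, 42, 75, 74, 39, 16]
  53 vs larger child 79 at index 1, swap → [79, 53, 42, 75, 74, 39, 16]
  53 vs larger child 75 at index 3, swap → [79, 75, 42, 53, 74, 39, 16]
extract-max → returns 79:
  remove root 79; move last element 16 to root → [16, 75, 42, 53, 74, 39]
  16 vs larger child 75 at index 1, swap → [75, 16, 42, 53, 74, 39]
  16 vs larger child 74 at index 4, swap → [75, 74, 42, 53, 16, 39]
extract-max → returns 75:
  remove root 75; move last element 39 to root → [39, 74, 42, 53, 16]
  39 vs larger child 74 at index 1, swap → [74, 39, 42, 53, 16]
  39 vs larger child 53 at index 3, swap → [74, 53, 42, 39, 16]
extract-max → returns 74:
  remove root 74; move last element 16 to root → [16, 53, 42, 39]
  16 vs larger child 53 at index 1, swap → [53, 16, 42, 39]
  16 vs only child 39 at index 3, swap → [53, 39, 42, 16]
extract-max → returns 53:
  remove root 53; move last element 16 to root → [16, 39, 42]
  16 vs larger child 42 at index 2, swap → [42, 39, 16]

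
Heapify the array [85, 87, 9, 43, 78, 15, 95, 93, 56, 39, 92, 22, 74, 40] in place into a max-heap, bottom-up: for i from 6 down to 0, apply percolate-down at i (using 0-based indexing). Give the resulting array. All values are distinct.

[95, 93, 85, 87, 92, 74, 40, 43, 56, 39, 78, 22, 15, 9]

sift down from index 6: already satisfies heap property
sift down from index 5:
  15 vs larger child 74 at index 12, swap → [85, 87, 9, 43, 78, 74, 95, 93, 56, 39, 92, 22, 15, 40]
sift down from index 4:
  78 vs larger child 92 at index 10, swap → [85, 87, 9, 43, 92, 74, 95, 93, 56, 39, 78, 22, 15, 40]
sift down from index 3:
  43 vs larger child 93 at index 7, swap → [85, 87, 9, 93, 92, 74, 95, 43, 56, 39, 78, 22, 15, 40]
sift down from index 2:
  9 vs larger child 95 at index 6, swap → [85, 87, 95, 93, 92, 74, 9, 43, 56, 39, 78, 22, 15, 40]
  9 vs only child 40 at index 13, swap → [85, 87, 95, 93, 92, 74, 40, 43, 56, 39, 78, 22, 15, 9]
sift down from index 1:
  87 vs larger child 93 at index 3, swap → [85, 93, 95, 87, 92, 74, 40, 43, 56, 39, 78, 22, 15, 9]
sift down from index 0:
  85 vs larger child 95 at index 2, swap → [95, 93, 85, 87, 92, 74, 40, 43, 56, 39, 78, 22, 15, 9]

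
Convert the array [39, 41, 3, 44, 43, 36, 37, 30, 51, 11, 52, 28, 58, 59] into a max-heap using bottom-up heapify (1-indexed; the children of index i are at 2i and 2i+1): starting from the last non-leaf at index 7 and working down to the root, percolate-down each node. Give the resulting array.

sift down from index 7:
  37 vs only child 59 at index 14, swap → [39, 41, 3, 44, 43, 36, 59, 30, 51, 11, 52, 28, 58, 37]
sift down from index 6:
  36 vs larger child 58 at index 13, swap → [39, 41, 3, 44, 43, 58, 59, 30, 51, 11, 52, 28, 36, 37]
sift down from index 5:
  43 vs larger child 52 at index 11, swap → [39, 41, 3, 44, 52, 58, 59, 30, 51, 11, 43, 28, 36, 37]
sift down from index 4:
  44 vs larger child 51 at index 9, swap → [39, 41, 3, 51, 52, 58, 59, 30, 44, 11, 43, 28, 36, 37]
sift down from index 3:
  3 vs larger child 59 at index 7, swap → [39, 41, 59, 51, 52, 58, 3, 30, 44, 11, 43, 28, 36, 37]
  3 vs only child 37 at index 14, swap → [39, 41, 59, 51, 52, 58, 37, 30, 44, 11, 43, 28, 36, 3]
sift down from index 2:
  41 vs larger child 52 at index 5, swap → [39, 52, 59, 51, 41, 58, 37, 30, 44, 11, 43, 28, 36, 3]
  41 vs larger child 43 at index 11, swap → [39, 52, 59, 51, 43, 58, 37, 30, 44, 11, 41, 28, 36, 3]
sift down from index 1:
  39 vs larger child 59 at index 3, swap → [59, 52, 39, 51, 43, 58, 37, 30, 44, 11, 41, 28, 36, 3]
  39 vs larger child 58 at index 6, swap → [59, 52, 58, 51, 43, 39, 37, 30, 44, 11, 41, 28, 36, 3]

[59, 52, 58, 51, 43, 39, 37, 30, 44, 11, 41, 28, 36, 3]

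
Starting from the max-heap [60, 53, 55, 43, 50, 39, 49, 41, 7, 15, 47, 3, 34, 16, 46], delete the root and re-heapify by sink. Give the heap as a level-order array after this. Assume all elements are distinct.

[55, 53, 49, 43, 50, 39, 46, 41, 7, 15, 47, 3, 34, 16]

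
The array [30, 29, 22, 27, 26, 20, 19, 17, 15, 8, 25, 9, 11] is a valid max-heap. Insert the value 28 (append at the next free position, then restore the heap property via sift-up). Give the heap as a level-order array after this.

[30, 29, 28, 27, 26, 20, 22, 17, 15, 8, 25, 9, 11, 19]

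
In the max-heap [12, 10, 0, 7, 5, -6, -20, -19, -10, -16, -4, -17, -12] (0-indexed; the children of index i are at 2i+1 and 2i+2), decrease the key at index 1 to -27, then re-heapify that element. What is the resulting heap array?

set index 1 from 10 to -27 → [12, -27, 0, 7, 5, -6, -20, -19, -10, -16, -4, -17, -12]
-27 vs larger child 7 at index 3, swap → [12, 7, 0, -27, 5, -6, -20, -19, -10, -16, -4, -17, -12]
-27 vs larger child -10 at index 8, swap → [12, 7, 0, -10, 5, -6, -20, -19, -27, -16, -4, -17, -12]

[12, 7, 0, -10, 5, -6, -20, -19, -27, -16, -4, -17, -12]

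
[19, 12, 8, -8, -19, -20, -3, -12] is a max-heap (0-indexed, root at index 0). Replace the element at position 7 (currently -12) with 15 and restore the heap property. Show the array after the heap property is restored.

set index 7 from -12 to 15 → [19, 12, 8, -8, -19, -20, -3, 15]
15 > parent -8 at index 3, swap → [19, 12, 8, 15, -19, -20, -3, -8]
15 > parent 12 at index 1, swap → [19, 15, 8, 12, -19, -20, -3, -8]

[19, 15, 8, 12, -19, -20, -3, -8]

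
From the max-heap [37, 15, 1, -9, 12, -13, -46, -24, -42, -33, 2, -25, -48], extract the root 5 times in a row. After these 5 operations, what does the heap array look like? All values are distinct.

[-9, -24, -13, -42, -25, -33, -46, -48]

extract-max #1 returns 37:
  remove root 37; move last element -48 to root → [-48, 15, 1, -9, 12, -13, -46, -24, -42, -33, 2, -25]
  -48 vs larger child 15 at index 1, swap → [15, -48, 1, -9, 12, -13, -46, -24, -42, -33, 2, -25]
  -48 vs larger child 12 at index 4, swap → [15, 12, 1, -9, -48, -13, -46, -24, -42, -33, 2, -25]
  -48 vs larger child 2 at index 10, swap → [15, 12, 1, -9, 2, -13, -46, -24, -42, -33, -48, -25]
extract-max #2 returns 15:
  remove root 15; move last element -25 to root → [-25, 12, 1, -9, 2, -13, -46, -24, -42, -33, -48]
  -25 vs larger child 12 at index 1, swap → [12, -25, 1, -9, 2, -13, -46, -24, -42, -33, -48]
  -25 vs larger child 2 at index 4, swap → [12, 2, 1, -9, -25, -13, -46, -24, -42, -33, -48]
extract-max #3 returns 12:
  remove root 12; move last element -48 to root → [-48, 2, 1, -9, -25, -13, -46, -24, -42, -33]
  -48 vs larger child 2 at index 1, swap → [2, -48, 1, -9, -25, -13, -46, -24, -42, -33]
  -48 vs larger child -9 at index 3, swap → [2, -9, 1, -48, -25, -13, -46, -24, -42, -33]
  -48 vs larger child -24 at index 7, swap → [2, -9, 1, -24, -25, -13, -46, -48, -42, -33]
extract-max #4 returns 2:
  remove root 2; move last element -33 to root → [-33, -9, 1, -24, -25, -13, -46, -48, -42]
  -33 vs larger child 1 at index 2, swap → [1, -9, -33, -24, -25, -13, -46, -48, -42]
  -33 vs larger child -13 at index 5, swap → [1, -9, -13, -24, -25, -33, -46, -48, -42]
extract-max #5 returns 1:
  remove root 1; move last element -42 to root → [-42, -9, -13, -24, -25, -33, -46, -48]
  -42 vs larger child -9 at index 1, swap → [-9, -42, -13, -24, -25, -33, -46, -48]
  -42 vs larger child -24 at index 3, swap → [-9, -24, -13, -42, -25, -33, -46, -48]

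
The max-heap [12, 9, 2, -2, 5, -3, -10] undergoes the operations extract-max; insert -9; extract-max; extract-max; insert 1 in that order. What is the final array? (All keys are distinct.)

[2, -2, 1, -9, -10, -3]

extract-max → returns 12:
  remove root 12; move last element -10 to root → [-10, 9, 2, -2, 5, -3]
  -10 vs larger child 9 at index 1, swap → [9, -10, 2, -2, 5, -3]
  -10 vs larger child 5 at index 4, swap → [9, 5, 2, -2, -10, -3]
insert -9:
  append -9 at index 6 → [9, 5, 2, -2, -10, -3, -9] (no swap needed)
extract-max → returns 9:
  remove root 9; move last element -9 to root → [-9, 5, 2, -2, -10, -3]
  -9 vs larger child 5 at index 1, swap → [5, -9, 2, -2, -10, -3]
  -9 vs larger child -2 at index 3, swap → [5, -2, 2, -9, -10, -3]
extract-max → returns 5:
  remove root 5; move last element -3 to root → [-3, -2, 2, -9, -10]
  -3 vs larger child 2 at index 2, swap → [2, -2, -3, -9, -10]
insert 1:
  append 1 at index 5 → [2, -2, -3, -9, -10, 1]
  1 > parent -3 at index 2, swap → [2, -2, 1, -9, -10, -3]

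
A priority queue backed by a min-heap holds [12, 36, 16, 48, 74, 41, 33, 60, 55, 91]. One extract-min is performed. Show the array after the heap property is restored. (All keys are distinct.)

remove root 12; move last element 91 to root → [91, 36, 16, 48, 74, 41, 33, 60, 55]
91 vs smaller child 16 at index 2, swap → [16, 36, 91, 48, 74, 41, 33, 60, 55]
91 vs smaller child 33 at index 6, swap → [16, 36, 33, 48, 74, 41, 91, 60, 55]

[16, 36, 33, 48, 74, 41, 91, 60, 55]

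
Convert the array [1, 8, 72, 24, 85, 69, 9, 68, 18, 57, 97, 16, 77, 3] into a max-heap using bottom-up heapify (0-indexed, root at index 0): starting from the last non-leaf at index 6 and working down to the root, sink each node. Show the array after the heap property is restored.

sift down from index 6: already satisfies heap property
sift down from index 5:
  69 vs larger child 77 at index 12, swap → [1, 8, 72, 24, 85, 77, 9, 68, 18, 57, 97, 16, 69, 3]
sift down from index 4:
  85 vs larger child 97 at index 10, swap → [1, 8, 72, 24, 97, 77, 9, 68, 18, 57, 85, 16, 69, 3]
sift down from index 3:
  24 vs larger child 68 at index 7, swap → [1, 8, 72, 68, 97, 77, 9, 24, 18, 57, 85, 16, 69, 3]
sift down from index 2:
  72 vs larger child 77 at index 5, swap → [1, 8, 77, 68, 97, 72, 9, 24, 18, 57, 85, 16, 69, 3]
sift down from index 1:
  8 vs larger child 97 at index 4, swap → [1, 97, 77, 68, 8, 72, 9, 24, 18, 57, 85, 16, 69, 3]
  8 vs larger child 85 at index 10, swap → [1, 97, 77, 68, 85, 72, 9, 24, 18, 57, 8, 16, 69, 3]
sift down from index 0:
  1 vs larger child 97 at index 1, swap → [97, 1, 77, 68, 85, 72, 9, 24, 18, 57, 8, 16, 69, 3]
  1 vs larger child 85 at index 4, swap → [97, 85, 77, 68, 1, 72, 9, 24, 18, 57, 8, 16, 69, 3]
  1 vs larger child 57 at index 9, swap → [97, 85, 77, 68, 57, 72, 9, 24, 18, 1, 8, 16, 69, 3]

[97, 85, 77, 68, 57, 72, 9, 24, 18, 1, 8, 16, 69, 3]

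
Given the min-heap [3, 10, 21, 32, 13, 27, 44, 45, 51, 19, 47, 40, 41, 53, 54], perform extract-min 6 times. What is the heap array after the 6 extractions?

extract-min #1 returns 3:
  remove root 3; move last element 54 to root → [54, 10, 21, 32, 13, 27, 44, 45, 51, 19, 47, 40, 41, 53]
  54 vs smaller child 10 at index 1, swap → [10, 54, 21, 32, 13, 27, 44, 45, 51, 19, 47, 40, 41, 53]
  54 vs smaller child 13 at index 4, swap → [10, 13, 21, 32, 54, 27, 44, 45, 51, 19, 47, 40, 41, 53]
  54 vs smaller child 19 at index 9, swap → [10, 13, 21, 32, 19, 27, 44, 45, 51, 54, 47, 40, 41, 53]
extract-min #2 returns 10:
  remove root 10; move last element 53 to root → [53, 13, 21, 32, 19, 27, 44, 45, 51, 54, 47, 40, 41]
  53 vs smaller child 13 at index 1, swap → [13, 53, 21, 32, 19, 27, 44, 45, 51, 54, 47, 40, 41]
  53 vs smaller child 19 at index 4, swap → [13, 19, 21, 32, 53, 27, 44, 45, 51, 54, 47, 40, 41]
  53 vs smaller child 47 at index 10, swap → [13, 19, 21, 32, 47, 27, 44, 45, 51, 54, 53, 40, 41]
extract-min #3 returns 13:
  remove root 13; move last element 41 to root → [41, 19, 21, 32, 47, 27, 44, 45, 51, 54, 53, 40]
  41 vs smaller child 19 at index 1, swap → [19, 41, 21, 32, 47, 27, 44, 45, 51, 54, 53, 40]
  41 vs smaller child 32 at index 3, swap → [19, 32, 21, 41, 47, 27, 44, 45, 51, 54, 53, 40]
extract-min #4 returns 19:
  remove root 19; move last element 40 to root → [40, 32, 21, 41, 47, 27, 44, 45, 51, 54, 53]
  40 vs smaller child 21 at index 2, swap → [21, 32, 40, 41, 47, 27, 44, 45, 51, 54, 53]
  40 vs smaller child 27 at index 5, swap → [21, 32, 27, 41, 47, 40, 44, 45, 51, 54, 53]
extract-min #5 returns 21:
  remove root 21; move last element 53 to root → [53, 32, 27, 41, 47, 40, 44, 45, 51, 54]
  53 vs smaller child 27 at index 2, swap → [27, 32, 53, 41, 47, 40, 44, 45, 51, 54]
  53 vs smaller child 40 at index 5, swap → [27, 32, 40, 41, 47, 53, 44, 45, 51, 54]
extract-min #6 returns 27:
  remove root 27; move last element 54 to root → [54, 32, 40, 41, 47, 53, 44, 45, 51]
  54 vs smaller child 32 at index 1, swap → [32, 54, 40, 41, 47, 53, 44, 45, 51]
  54 vs smaller child 41 at index 3, swap → [32, 41, 40, 54, 47, 53, 44, 45, 51]
  54 vs smaller child 45 at index 7, swap → [32, 41, 40, 45, 47, 53, 44, 54, 51]

[32, 41, 40, 45, 47, 53, 44, 54, 51]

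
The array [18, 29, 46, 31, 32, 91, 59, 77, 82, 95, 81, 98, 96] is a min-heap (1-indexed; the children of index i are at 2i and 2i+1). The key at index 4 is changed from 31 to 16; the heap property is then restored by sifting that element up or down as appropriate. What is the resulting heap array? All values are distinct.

set index 4 from 31 to 16 → [18, 29, 46, 16, 32, 91, 59, 77, 82, 95, 81, 98, 96]
16 < parent 29 at index 2, swap → [18, 16, 46, 29, 32, 91, 59, 77, 82, 95, 81, 98, 96]
16 < parent 18 at index 1, swap → [16, 18, 46, 29, 32, 91, 59, 77, 82, 95, 81, 98, 96]

[16, 18, 46, 29, 32, 91, 59, 77, 82, 95, 81, 98, 96]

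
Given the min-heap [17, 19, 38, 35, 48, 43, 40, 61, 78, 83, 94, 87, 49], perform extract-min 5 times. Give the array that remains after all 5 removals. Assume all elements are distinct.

[43, 48, 78, 49, 83, 87, 94, 61]

extract-min #1 returns 17:
  remove root 17; move last element 49 to root → [49, 19, 38, 35, 48, 43, 40, 61, 78, 83, 94, 87]
  49 vs smaller child 19 at index 1, swap → [19, 49, 38, 35, 48, 43, 40, 61, 78, 83, 94, 87]
  49 vs smaller child 35 at index 3, swap → [19, 35, 38, 49, 48, 43, 40, 61, 78, 83, 94, 87]
extract-min #2 returns 19:
  remove root 19; move last element 87 to root → [87, 35, 38, 49, 48, 43, 40, 61, 78, 83, 94]
  87 vs smaller child 35 at index 1, swap → [35, 87, 38, 49, 48, 43, 40, 61, 78, 83, 94]
  87 vs smaller child 48 at index 4, swap → [35, 48, 38, 49, 87, 43, 40, 61, 78, 83, 94]
  87 vs smaller child 83 at index 9, swap → [35, 48, 38, 49, 83, 43, 40, 61, 78, 87, 94]
extract-min #3 returns 35:
  remove root 35; move last element 94 to root → [94, 48, 38, 49, 83, 43, 40, 61, 78, 87]
  94 vs smaller child 38 at index 2, swap → [38, 48, 94, 49, 83, 43, 40, 61, 78, 87]
  94 vs smaller child 40 at index 6, swap → [38, 48, 40, 49, 83, 43, 94, 61, 78, 87]
extract-min #4 returns 38:
  remove root 38; move last element 87 to root → [87, 48, 40, 49, 83, 43, 94, 61, 78]
  87 vs smaller child 40 at index 2, swap → [40, 48, 87, 49, 83, 43, 94, 61, 78]
  87 vs smaller child 43 at index 5, swap → [40, 48, 43, 49, 83, 87, 94, 61, 78]
extract-min #5 returns 40:
  remove root 40; move last element 78 to root → [78, 48, 43, 49, 83, 87, 94, 61]
  78 vs smaller child 43 at index 2, swap → [43, 48, 78, 49, 83, 87, 94, 61]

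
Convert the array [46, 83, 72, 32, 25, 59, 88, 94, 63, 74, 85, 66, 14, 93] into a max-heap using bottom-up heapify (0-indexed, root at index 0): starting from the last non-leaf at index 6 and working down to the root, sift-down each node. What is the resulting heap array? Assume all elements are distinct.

[94, 85, 93, 83, 74, 66, 88, 32, 63, 46, 25, 59, 14, 72]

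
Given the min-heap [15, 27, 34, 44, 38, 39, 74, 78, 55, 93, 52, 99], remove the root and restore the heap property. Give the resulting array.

remove root 15; move last element 99 to root → [99, 27, 34, 44, 38, 39, 74, 78, 55, 93, 52]
99 vs smaller child 27 at index 1, swap → [27, 99, 34, 44, 38, 39, 74, 78, 55, 93, 52]
99 vs smaller child 38 at index 4, swap → [27, 38, 34, 44, 99, 39, 74, 78, 55, 93, 52]
99 vs smaller child 52 at index 10, swap → [27, 38, 34, 44, 52, 39, 74, 78, 55, 93, 99]

[27, 38, 34, 44, 52, 39, 74, 78, 55, 93, 99]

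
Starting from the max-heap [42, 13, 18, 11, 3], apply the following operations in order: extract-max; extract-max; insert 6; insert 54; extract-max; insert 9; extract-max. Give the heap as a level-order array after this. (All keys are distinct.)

[11, 9, 3, 6]

extract-max → returns 42:
  remove root 42; move last element 3 to root → [3, 13, 18, 11]
  3 vs larger child 18 at index 2, swap → [18, 13, 3, 11]
extract-max → returns 18:
  remove root 18; move last element 11 to root → [11, 13, 3]
  11 vs larger child 13 at index 1, swap → [13, 11, 3]
insert 6:
  append 6 at index 3 → [13, 11, 3, 6] (no swap needed)
insert 54:
  append 54 at index 4 → [13, 11, 3, 6, 54]
  54 > parent 11 at index 1, swap → [13, 54, 3, 6, 11]
  54 > parent 13 at index 0, swap → [54, 13, 3, 6, 11]
extract-max → returns 54:
  remove root 54; move last element 11 to root → [11, 13, 3, 6]
  11 vs larger child 13 at index 1, swap → [13, 11, 3, 6]
insert 9:
  append 9 at index 4 → [13, 11, 3, 6, 9] (no swap needed)
extract-max → returns 13:
  remove root 13; move last element 9 to root → [9, 11, 3, 6]
  9 vs larger child 11 at index 1, swap → [11, 9, 3, 6]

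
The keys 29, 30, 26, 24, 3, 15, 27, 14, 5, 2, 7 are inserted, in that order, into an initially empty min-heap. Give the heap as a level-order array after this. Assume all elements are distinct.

[2, 3, 15, 14, 5, 29, 27, 30, 24, 26, 7]

Insert 29:
  append 29 at index 0 → [29] (no swap needed)
Insert 30:
  append 30 at index 1 → [29, 30] (no swap needed)
Insert 26:
  append 26 at index 2 → [29, 30, 26]
  26 < parent 29 at index 0, swap → [26, 30, 29]
Insert 24:
  append 24 at index 3 → [26, 30, 29, 24]
  24 < parent 30 at index 1, swap → [26, 24, 29, 30]
  24 < parent 26 at index 0, swap → [24, 26, 29, 30]
Insert 3:
  append 3 at index 4 → [24, 26, 29, 30, 3]
  3 < parent 26 at index 1, swap → [24, 3, 29, 30, 26]
  3 < parent 24 at index 0, swap → [3, 24, 29, 30, 26]
Insert 15:
  append 15 at index 5 → [3, 24, 29, 30, 26, 15]
  15 < parent 29 at index 2, swap → [3, 24, 15, 30, 26, 29]
Insert 27:
  append 27 at index 6 → [3, 24, 15, 30, 26, 29, 27] (no swap needed)
Insert 14:
  append 14 at index 7 → [3, 24, 15, 30, 26, 29, 27, 14]
  14 < parent 30 at index 3, swap → [3, 24, 15, 14, 26, 29, 27, 30]
  14 < parent 24 at index 1, swap → [3, 14, 15, 24, 26, 29, 27, 30]
Insert 5:
  append 5 at index 8 → [3, 14, 15, 24, 26, 29, 27, 30, 5]
  5 < parent 24 at index 3, swap → [3, 14, 15, 5, 26, 29, 27, 30, 24]
  5 < parent 14 at index 1, swap → [3, 5, 15, 14, 26, 29, 27, 30, 24]
Insert 2:
  append 2 at index 9 → [3, 5, 15, 14, 26, 29, 27, 30, 24, 2]
  2 < parent 26 at index 4, swap → [3, 5, 15, 14, 2, 29, 27, 30, 24, 26]
  2 < parent 5 at index 1, swap → [3, 2, 15, 14, 5, 29, 27, 30, 24, 26]
  2 < parent 3 at index 0, swap → [2, 3, 15, 14, 5, 29, 27, 30, 24, 26]
Insert 7:
  append 7 at index 10 → [2, 3, 15, 14, 5, 29, 27, 30, 24, 26, 7] (no swap needed)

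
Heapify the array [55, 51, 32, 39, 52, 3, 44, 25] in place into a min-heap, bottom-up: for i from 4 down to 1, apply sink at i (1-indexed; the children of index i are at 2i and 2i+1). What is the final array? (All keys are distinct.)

sift down from index 4:
  39 vs only child 25 at index 8, swap → [55, 51, 32, 25, 52, 3, 44, 39]
sift down from index 3:
  32 vs smaller child 3 at index 6, swap → [55, 51, 3, 25, 52, 32, 44, 39]
sift down from index 2:
  51 vs smaller child 25 at index 4, swap → [55, 25, 3, 51, 52, 32, 44, 39]
  51 vs only child 39 at index 8, swap → [55, 25, 3, 39, 52, 32, 44, 51]
sift down from index 1:
  55 vs smaller child 3 at index 3, swap → [3, 25, 55, 39, 52, 32, 44, 51]
  55 vs smaller child 32 at index 6, swap → [3, 25, 32, 39, 52, 55, 44, 51]

[3, 25, 32, 39, 52, 55, 44, 51]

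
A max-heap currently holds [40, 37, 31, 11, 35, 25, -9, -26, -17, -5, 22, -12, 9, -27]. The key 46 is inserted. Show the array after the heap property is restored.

append 46 at index 14 → [40, 37, 31, 11, 35, 25, -9, -26, -17, -5, 22, -12, 9, -27, 46]
46 > parent -9 at index 6, swap → [40, 37, 31, 11, 35, 25, 46, -26, -17, -5, 22, -12, 9, -27, -9]
46 > parent 31 at index 2, swap → [40, 37, 46, 11, 35, 25, 31, -26, -17, -5, 22, -12, 9, -27, -9]
46 > parent 40 at index 0, swap → [46, 37, 40, 11, 35, 25, 31, -26, -17, -5, 22, -12, 9, -27, -9]

[46, 37, 40, 11, 35, 25, 31, -26, -17, -5, 22, -12, 9, -27, -9]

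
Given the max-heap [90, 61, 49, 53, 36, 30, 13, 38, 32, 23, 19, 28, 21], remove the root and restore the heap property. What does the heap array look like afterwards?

remove root 90; move last element 21 to root → [21, 61, 49, 53, 36, 30, 13, 38, 32, 23, 19, 28]
21 vs larger child 61 at index 1, swap → [61, 21, 49, 53, 36, 30, 13, 38, 32, 23, 19, 28]
21 vs larger child 53 at index 3, swap → [61, 53, 49, 21, 36, 30, 13, 38, 32, 23, 19, 28]
21 vs larger child 38 at index 7, swap → [61, 53, 49, 38, 36, 30, 13, 21, 32, 23, 19, 28]

[61, 53, 49, 38, 36, 30, 13, 21, 32, 23, 19, 28]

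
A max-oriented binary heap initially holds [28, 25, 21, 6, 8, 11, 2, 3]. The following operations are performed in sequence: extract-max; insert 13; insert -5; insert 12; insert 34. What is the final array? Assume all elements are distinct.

[34, 25, 21, 8, 13, 11, 2, 6, -5, 3, 12]

extract-max → returns 28:
  remove root 28; move last element 3 to root → [3, 25, 21, 6, 8, 11, 2]
  3 vs larger child 25 at index 1, swap → [25, 3, 21, 6, 8, 11, 2]
  3 vs larger child 8 at index 4, swap → [25, 8, 21, 6, 3, 11, 2]
insert 13:
  append 13 at index 7 → [25, 8, 21, 6, 3, 11, 2, 13]
  13 > parent 6 at index 3, swap → [25, 8, 21, 13, 3, 11, 2, 6]
  13 > parent 8 at index 1, swap → [25, 13, 21, 8, 3, 11, 2, 6]
insert -5:
  append -5 at index 8 → [25, 13, 21, 8, 3, 11, 2, 6, -5] (no swap needed)
insert 12:
  append 12 at index 9 → [25, 13, 21, 8, 3, 11, 2, 6, -5, 12]
  12 > parent 3 at index 4, swap → [25, 13, 21, 8, 12, 11, 2, 6, -5, 3]
insert 34:
  append 34 at index 10 → [25, 13, 21, 8, 12, 11, 2, 6, -5, 3, 34]
  34 > parent 12 at index 4, swap → [25, 13, 21, 8, 34, 11, 2, 6, -5, 3, 12]
  34 > parent 13 at index 1, swap → [25, 34, 21, 8, 13, 11, 2, 6, -5, 3, 12]
  34 > parent 25 at index 0, swap → [34, 25, 21, 8, 13, 11, 2, 6, -5, 3, 12]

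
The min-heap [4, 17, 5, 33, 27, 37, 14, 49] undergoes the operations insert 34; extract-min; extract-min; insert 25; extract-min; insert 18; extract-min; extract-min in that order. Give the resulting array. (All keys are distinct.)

[25, 27, 34, 33, 49, 37]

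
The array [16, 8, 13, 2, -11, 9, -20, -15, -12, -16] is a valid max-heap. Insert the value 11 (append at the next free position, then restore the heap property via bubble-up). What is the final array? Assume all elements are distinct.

append 11 at index 10 → [16, 8, 13, 2, -11, 9, -20, -15, -12, -16, 11]
11 > parent -11 at index 4, swap → [16, 8, 13, 2, 11, 9, -20, -15, -12, -16, -11]
11 > parent 8 at index 1, swap → [16, 11, 13, 2, 8, 9, -20, -15, -12, -16, -11]

[16, 11, 13, 2, 8, 9, -20, -15, -12, -16, -11]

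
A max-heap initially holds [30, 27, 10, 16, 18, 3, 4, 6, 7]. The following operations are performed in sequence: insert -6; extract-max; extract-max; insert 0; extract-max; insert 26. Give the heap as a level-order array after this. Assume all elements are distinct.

insert -6:
  append -6 at index 9 → [30, 27, 10, 16, 18, 3, 4, 6, 7, -6] (no swap needed)
extract-max → returns 30:
  remove root 30; move last element -6 to root → [-6, 27, 10, 16, 18, 3, 4, 6, 7]
  -6 vs larger child 27 at index 1, swap → [27, -6, 10, 16, 18, 3, 4, 6, 7]
  -6 vs larger child 18 at index 4, swap → [27, 18, 10, 16, -6, 3, 4, 6, 7]
extract-max → returns 27:
  remove root 27; move last element 7 to root → [7, 18, 10, 16, -6, 3, 4, 6]
  7 vs larger child 18 at index 1, swap → [18, 7, 10, 16, -6, 3, 4, 6]
  7 vs larger child 16 at index 3, swap → [18, 16, 10, 7, -6, 3, 4, 6]
insert 0:
  append 0 at index 8 → [18, 16, 10, 7, -6, 3, 4, 6, 0] (no swap needed)
extract-max → returns 18:
  remove root 18; move last element 0 to root → [0, 16, 10, 7, -6, 3, 4, 6]
  0 vs larger child 16 at index 1, swap → [16, 0, 10, 7, -6, 3, 4, 6]
  0 vs larger child 7 at index 3, swap → [16, 7, 10, 0, -6, 3, 4, 6]
  0 vs only child 6 at index 7, swap → [16, 7, 10, 6, -6, 3, 4, 0]
insert 26:
  append 26 at index 8 → [16, 7, 10, 6, -6, 3, 4, 0, 26]
  26 > parent 6 at index 3, swap → [16, 7, 10, 26, -6, 3, 4, 0, 6]
  26 > parent 7 at index 1, swap → [16, 26, 10, 7, -6, 3, 4, 0, 6]
  26 > parent 16 at index 0, swap → [26, 16, 10, 7, -6, 3, 4, 0, 6]

[26, 16, 10, 7, -6, 3, 4, 0, 6]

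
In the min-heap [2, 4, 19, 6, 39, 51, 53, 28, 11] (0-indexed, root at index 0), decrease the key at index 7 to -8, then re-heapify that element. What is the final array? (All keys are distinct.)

set index 7 from 28 to -8 → [2, 4, 19, 6, 39, 51, 53, -8, 11]
-8 < parent 6 at index 3, swap → [2, 4, 19, -8, 39, 51, 53, 6, 11]
-8 < parent 4 at index 1, swap → [2, -8, 19, 4, 39, 51, 53, 6, 11]
-8 < parent 2 at index 0, swap → [-8, 2, 19, 4, 39, 51, 53, 6, 11]

[-8, 2, 19, 4, 39, 51, 53, 6, 11]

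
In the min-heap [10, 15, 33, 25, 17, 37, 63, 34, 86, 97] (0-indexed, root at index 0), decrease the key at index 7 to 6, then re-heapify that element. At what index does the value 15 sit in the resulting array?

3

set index 7 from 34 to 6 → [10, 15, 33, 25, 17, 37, 63, 6, 86, 97]
6 < parent 25 at index 3, swap → [10, 15, 33, 6, 17, 37, 63, 25, 86, 97]
6 < parent 15 at index 1, swap → [10, 6, 33, 15, 17, 37, 63, 25, 86, 97]
6 < parent 10 at index 0, swap → [6, 10, 33, 15, 17, 37, 63, 25, 86, 97]
resulting array: [6, 10, 33, 15, 17, 37, 63, 25, 86, 97]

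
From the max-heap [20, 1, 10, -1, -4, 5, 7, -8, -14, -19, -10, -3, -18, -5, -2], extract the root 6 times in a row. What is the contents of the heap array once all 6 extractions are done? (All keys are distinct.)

[-2, -4, -3, -5, -10, -19, -18, -8, -14]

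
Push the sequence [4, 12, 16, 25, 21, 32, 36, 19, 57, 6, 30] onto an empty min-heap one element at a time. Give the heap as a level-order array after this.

Insert 4:
  append 4 at index 0 → [4] (no swap needed)
Insert 12:
  append 12 at index 1 → [4, 12] (no swap needed)
Insert 16:
  append 16 at index 2 → [4, 12, 16] (no swap needed)
Insert 25:
  append 25 at index 3 → [4, 12, 16, 25] (no swap needed)
Insert 21:
  append 21 at index 4 → [4, 12, 16, 25, 21] (no swap needed)
Insert 32:
  append 32 at index 5 → [4, 12, 16, 25, 21, 32] (no swap needed)
Insert 36:
  append 36 at index 6 → [4, 12, 16, 25, 21, 32, 36] (no swap needed)
Insert 19:
  append 19 at index 7 → [4, 12, 16, 25, 21, 32, 36, 19]
  19 < parent 25 at index 3, swap → [4, 12, 16, 19, 21, 32, 36, 25]
Insert 57:
  append 57 at index 8 → [4, 12, 16, 19, 21, 32, 36, 25, 57] (no swap needed)
Insert 6:
  append 6 at index 9 → [4, 12, 16, 19, 21, 32, 36, 25, 57, 6]
  6 < parent 21 at index 4, swap → [4, 12, 16, 19, 6, 32, 36, 25, 57, 21]
  6 < parent 12 at index 1, swap → [4, 6, 16, 19, 12, 32, 36, 25, 57, 21]
Insert 30:
  append 30 at index 10 → [4, 6, 16, 19, 12, 32, 36, 25, 57, 21, 30] (no swap needed)

[4, 6, 16, 19, 12, 32, 36, 25, 57, 21, 30]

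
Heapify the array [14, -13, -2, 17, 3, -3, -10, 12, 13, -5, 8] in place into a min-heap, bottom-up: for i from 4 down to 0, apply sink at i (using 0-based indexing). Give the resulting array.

sift down from index 4:
  3 vs smaller child -5 at index 9, swap → [14, -13, -2, 17, -5, -3, -10, 12, 13, 3, 8]
sift down from index 3:
  17 vs smaller child 12 at index 7, swap → [14, -13, -2, 12, -5, -3, -10, 17, 13, 3, 8]
sift down from index 2:
  -2 vs smaller child -10 at index 6, swap → [14, -13, -10, 12, -5, -3, -2, 17, 13, 3, 8]
sift down from index 1: already satisfies heap property
sift down from index 0:
  14 vs smaller child -13 at index 1, swap → [-13, 14, -10, 12, -5, -3, -2, 17, 13, 3, 8]
  14 vs smaller child -5 at index 4, swap → [-13, -5, -10, 12, 14, -3, -2, 17, 13, 3, 8]
  14 vs smaller child 3 at index 9, swap → [-13, -5, -10, 12, 3, -3, -2, 17, 13, 14, 8]

[-13, -5, -10, 12, 3, -3, -2, 17, 13, 14, 8]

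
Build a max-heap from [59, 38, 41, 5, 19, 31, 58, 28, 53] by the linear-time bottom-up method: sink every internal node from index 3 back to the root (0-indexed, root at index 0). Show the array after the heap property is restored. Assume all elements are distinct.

sift down from index 3:
  5 vs larger child 53 at index 8, swap → [59, 38, 41, 53, 19, 31, 58, 28, 5]
sift down from index 2:
  41 vs larger child 58 at index 6, swap → [59, 38, 58, 53, 19, 31, 41, 28, 5]
sift down from index 1:
  38 vs larger child 53 at index 3, swap → [59, 53, 58, 38, 19, 31, 41, 28, 5]
sift down from index 0: already satisfies heap property

[59, 53, 58, 38, 19, 31, 41, 28, 5]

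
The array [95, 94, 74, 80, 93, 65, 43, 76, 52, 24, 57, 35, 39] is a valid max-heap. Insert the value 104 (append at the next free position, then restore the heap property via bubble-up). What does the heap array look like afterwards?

[104, 94, 95, 80, 93, 65, 74, 76, 52, 24, 57, 35, 39, 43]

append 104 at index 13 → [95, 94, 74, 80, 93, 65, 43, 76, 52, 24, 57, 35, 39, 104]
104 > parent 43 at index 6, swap → [95, 94, 74, 80, 93, 65, 104, 76, 52, 24, 57, 35, 39, 43]
104 > parent 74 at index 2, swap → [95, 94, 104, 80, 93, 65, 74, 76, 52, 24, 57, 35, 39, 43]
104 > parent 95 at index 0, swap → [104, 94, 95, 80, 93, 65, 74, 76, 52, 24, 57, 35, 39, 43]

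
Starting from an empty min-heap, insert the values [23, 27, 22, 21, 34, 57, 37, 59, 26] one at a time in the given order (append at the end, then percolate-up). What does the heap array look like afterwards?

Insert 23:
  append 23 at index 0 → [23] (no swap needed)
Insert 27:
  append 27 at index 1 → [23, 27] (no swap needed)
Insert 22:
  append 22 at index 2 → [23, 27, 22]
  22 < parent 23 at index 0, swap → [22, 27, 23]
Insert 21:
  append 21 at index 3 → [22, 27, 23, 21]
  21 < parent 27 at index 1, swap → [22, 21, 23, 27]
  21 < parent 22 at index 0, swap → [21, 22, 23, 27]
Insert 34:
  append 34 at index 4 → [21, 22, 23, 27, 34] (no swap needed)
Insert 57:
  append 57 at index 5 → [21, 22, 23, 27, 34, 57] (no swap needed)
Insert 37:
  append 37 at index 6 → [21, 22, 23, 27, 34, 57, 37] (no swap needed)
Insert 59:
  append 59 at index 7 → [21, 22, 23, 27, 34, 57, 37, 59] (no swap needed)
Insert 26:
  append 26 at index 8 → [21, 22, 23, 27, 34, 57, 37, 59, 26]
  26 < parent 27 at index 3, swap → [21, 22, 23, 26, 34, 57, 37, 59, 27]

[21, 22, 23, 26, 34, 57, 37, 59, 27]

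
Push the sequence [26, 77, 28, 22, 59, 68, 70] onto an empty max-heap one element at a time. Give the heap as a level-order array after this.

[77, 59, 70, 22, 26, 28, 68]

Insert 26:
  append 26 at index 0 → [26] (no swap needed)
Insert 77:
  append 77 at index 1 → [26, 77]
  77 > parent 26 at index 0, swap → [77, 26]
Insert 28:
  append 28 at index 2 → [77, 26, 28] (no swap needed)
Insert 22:
  append 22 at index 3 → [77, 26, 28, 22] (no swap needed)
Insert 59:
  append 59 at index 4 → [77, 26, 28, 22, 59]
  59 > parent 26 at index 1, swap → [77, 59, 28, 22, 26]
Insert 68:
  append 68 at index 5 → [77, 59, 28, 22, 26, 68]
  68 > parent 28 at index 2, swap → [77, 59, 68, 22, 26, 28]
Insert 70:
  append 70 at index 6 → [77, 59, 68, 22, 26, 28, 70]
  70 > parent 68 at index 2, swap → [77, 59, 70, 22, 26, 28, 68]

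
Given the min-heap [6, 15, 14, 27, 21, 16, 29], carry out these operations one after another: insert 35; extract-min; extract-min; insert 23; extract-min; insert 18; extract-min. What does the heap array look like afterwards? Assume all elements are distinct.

insert 35:
  append 35 at index 7 → [6, 15, 14, 27, 21, 16, 29, 35] (no swap needed)
extract-min → returns 6:
  remove root 6; move last element 35 to root → [35, 15, 14, 27, 21, 16, 29]
  35 vs smaller child 14 at index 2, swap → [14, 15, 35, 27, 21, 16, 29]
  35 vs smaller child 16 at index 5, swap → [14, 15, 16, 27, 21, 35, 29]
extract-min → returns 14:
  remove root 14; move last element 29 to root → [29, 15, 16, 27, 21, 35]
  29 vs smaller child 15 at index 1, swap → [15, 29, 16, 27, 21, 35]
  29 vs smaller child 21 at index 4, swap → [15, 21, 16, 27, 29, 35]
insert 23:
  append 23 at index 6 → [15, 21, 16, 27, 29, 35, 23] (no swap needed)
extract-min → returns 15:
  remove root 15; move last element 23 to root → [23, 21, 16, 27, 29, 35]
  23 vs smaller child 16 at index 2, swap → [16, 21, 23, 27, 29, 35]
insert 18:
  append 18 at index 6 → [16, 21, 23, 27, 29, 35, 18]
  18 < parent 23 at index 2, swap → [16, 21, 18, 27, 29, 35, 23]
extract-min → returns 16:
  remove root 16; move last element 23 to root → [23, 21, 18, 27, 29, 35]
  23 vs smaller child 18 at index 2, swap → [18, 21, 23, 27, 29, 35]

[18, 21, 23, 27, 29, 35]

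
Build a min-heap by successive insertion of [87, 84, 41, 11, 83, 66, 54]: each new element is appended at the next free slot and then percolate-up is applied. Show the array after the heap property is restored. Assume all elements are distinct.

[11, 41, 54, 87, 83, 84, 66]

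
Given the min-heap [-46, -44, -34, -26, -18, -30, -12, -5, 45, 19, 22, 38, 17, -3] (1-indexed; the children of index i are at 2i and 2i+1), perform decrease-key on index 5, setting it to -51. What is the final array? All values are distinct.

set index 5 from -18 to -51 → [-46, -44, -34, -26, -51, -30, -12, -5, 45, 19, 22, 38, 17, -3]
-51 < parent -44 at index 2, swap → [-46, -51, -34, -26, -44, -30, -12, -5, 45, 19, 22, 38, 17, -3]
-51 < parent -46 at index 1, swap → [-51, -46, -34, -26, -44, -30, -12, -5, 45, 19, 22, 38, 17, -3]

[-51, -46, -34, -26, -44, -30, -12, -5, 45, 19, 22, 38, 17, -3]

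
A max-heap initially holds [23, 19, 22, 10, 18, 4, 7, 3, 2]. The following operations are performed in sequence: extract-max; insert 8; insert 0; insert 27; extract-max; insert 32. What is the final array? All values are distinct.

extract-max → returns 23:
  remove root 23; move last element 2 to root → [2, 19, 22, 10, 18, 4, 7, 3]
  2 vs larger child 22 at index 2, swap → [22, 19, 2, 10, 18, 4, 7, 3]
  2 vs larger child 7 at index 6, swap → [22, 19, 7, 10, 18, 4, 2, 3]
insert 8:
  append 8 at index 8 → [22, 19, 7, 10, 18, 4, 2, 3, 8] (no swap needed)
insert 0:
  append 0 at index 9 → [22, 19, 7, 10, 18, 4, 2, 3, 8, 0] (no swap needed)
insert 27:
  append 27 at index 10 → [22, 19, 7, 10, 18, 4, 2, 3, 8, 0, 27]
  27 > parent 18 at index 4, swap → [22, 19, 7, 10, 27, 4, 2, 3, 8, 0, 18]
  27 > parent 19 at index 1, swap → [22, 27, 7, 10, 19, 4, 2, 3, 8, 0, 18]
  27 > parent 22 at index 0, swap → [27, 22, 7, 10, 19, 4, 2, 3, 8, 0, 18]
extract-max → returns 27:
  remove root 27; move last element 18 to root → [18, 22, 7, 10, 19, 4, 2, 3, 8, 0]
  18 vs larger child 22 at index 1, swap → [22, 18, 7, 10, 19, 4, 2, 3, 8, 0]
  18 vs larger child 19 at index 4, swap → [22, 19, 7, 10, 18, 4, 2, 3, 8, 0]
insert 32:
  append 32 at index 10 → [22, 19, 7, 10, 18, 4, 2, 3, 8, 0, 32]
  32 > parent 18 at index 4, swap → [22, 19, 7, 10, 32, 4, 2, 3, 8, 0, 18]
  32 > parent 19 at index 1, swap → [22, 32, 7, 10, 19, 4, 2, 3, 8, 0, 18]
  32 > parent 22 at index 0, swap → [32, 22, 7, 10, 19, 4, 2, 3, 8, 0, 18]

[32, 22, 7, 10, 19, 4, 2, 3, 8, 0, 18]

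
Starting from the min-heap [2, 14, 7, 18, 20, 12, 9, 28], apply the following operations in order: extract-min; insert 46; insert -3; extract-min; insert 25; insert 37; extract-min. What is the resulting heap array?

[9, 14, 12, 18, 20, 37, 28, 46, 25]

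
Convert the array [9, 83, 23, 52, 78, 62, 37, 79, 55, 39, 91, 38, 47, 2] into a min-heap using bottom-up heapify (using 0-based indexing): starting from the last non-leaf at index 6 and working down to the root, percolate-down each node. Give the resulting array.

[2, 39, 9, 52, 78, 38, 23, 79, 55, 83, 91, 62, 47, 37]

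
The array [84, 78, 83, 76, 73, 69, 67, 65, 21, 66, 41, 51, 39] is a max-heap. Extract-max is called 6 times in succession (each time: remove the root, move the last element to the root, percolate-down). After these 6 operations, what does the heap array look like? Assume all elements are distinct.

[67, 66, 51, 65, 41, 39, 21]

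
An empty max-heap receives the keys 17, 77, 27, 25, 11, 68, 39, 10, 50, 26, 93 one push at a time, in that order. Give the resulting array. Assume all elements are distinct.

Insert 17:
  append 17 at index 0 → [17] (no swap needed)
Insert 77:
  append 77 at index 1 → [17, 77]
  77 > parent 17 at index 0, swap → [77, 17]
Insert 27:
  append 27 at index 2 → [77, 17, 27] (no swap needed)
Insert 25:
  append 25 at index 3 → [77, 17, 27, 25]
  25 > parent 17 at index 1, swap → [77, 25, 27, 17]
Insert 11:
  append 11 at index 4 → [77, 25, 27, 17, 11] (no swap needed)
Insert 68:
  append 68 at index 5 → [77, 25, 27, 17, 11, 68]
  68 > parent 27 at index 2, swap → [77, 25, 68, 17, 11, 27]
Insert 39:
  append 39 at index 6 → [77, 25, 68, 17, 11, 27, 39] (no swap needed)
Insert 10:
  append 10 at index 7 → [77, 25, 68, 17, 11, 27, 39, 10] (no swap needed)
Insert 50:
  append 50 at index 8 → [77, 25, 68, 17, 11, 27, 39, 10, 50]
  50 > parent 17 at index 3, swap → [77, 25, 68, 50, 11, 27, 39, 10, 17]
  50 > parent 25 at index 1, swap → [77, 50, 68, 25, 11, 27, 39, 10, 17]
Insert 26:
  append 26 at index 9 → [77, 50, 68, 25, 11, 27, 39, 10, 17, 26]
  26 > parent 11 at index 4, swap → [77, 50, 68, 25, 26, 27, 39, 10, 17, 11]
Insert 93:
  append 93 at index 10 → [77, 50, 68, 25, 26, 27, 39, 10, 17, 11, 93]
  93 > parent 26 at index 4, swap → [77, 50, 68, 25, 93, 27, 39, 10, 17, 11, 26]
  93 > parent 50 at index 1, swap → [77, 93, 68, 25, 50, 27, 39, 10, 17, 11, 26]
  93 > parent 77 at index 0, swap → [93, 77, 68, 25, 50, 27, 39, 10, 17, 11, 26]

[93, 77, 68, 25, 50, 27, 39, 10, 17, 11, 26]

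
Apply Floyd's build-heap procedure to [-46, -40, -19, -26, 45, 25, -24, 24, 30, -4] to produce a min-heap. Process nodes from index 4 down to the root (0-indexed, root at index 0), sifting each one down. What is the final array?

[-46, -40, -24, -26, -4, 25, -19, 24, 30, 45]

sift down from index 4:
  45 vs only child -4 at index 9, swap → [-46, -40, -19, -26, -4, 25, -24, 24, 30, 45]
sift down from index 3: already satisfies heap property
sift down from index 2:
  -19 vs smaller child -24 at index 6, swap → [-46, -40, -24, -26, -4, 25, -19, 24, 30, 45]
sift down from index 1: already satisfies heap property
sift down from index 0: already satisfies heap property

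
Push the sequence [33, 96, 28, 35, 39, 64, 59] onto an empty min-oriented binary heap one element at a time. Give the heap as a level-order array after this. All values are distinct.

Insert 33:
  append 33 at index 0 → [33] (no swap needed)
Insert 96:
  append 96 at index 1 → [33, 96] (no swap needed)
Insert 28:
  append 28 at index 2 → [33, 96, 28]
  28 < parent 33 at index 0, swap → [28, 96, 33]
Insert 35:
  append 35 at index 3 → [28, 96, 33, 35]
  35 < parent 96 at index 1, swap → [28, 35, 33, 96]
Insert 39:
  append 39 at index 4 → [28, 35, 33, 96, 39] (no swap needed)
Insert 64:
  append 64 at index 5 → [28, 35, 33, 96, 39, 64] (no swap needed)
Insert 59:
  append 59 at index 6 → [28, 35, 33, 96, 39, 64, 59] (no swap needed)

[28, 35, 33, 96, 39, 64, 59]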